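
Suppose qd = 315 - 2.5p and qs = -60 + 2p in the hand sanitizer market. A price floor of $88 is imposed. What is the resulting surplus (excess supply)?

Equilibrium price would be p* = 250/3, so the floor at 88 binds.
At p = 88: qd = 95, qs = 116.
Surplus = 116 − 95 = 21.

Surplus = 21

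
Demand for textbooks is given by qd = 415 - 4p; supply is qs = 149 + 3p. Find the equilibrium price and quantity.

p* = 38, q* = 263

Set qd = qs: 415 - 4p = 149 + 3p.
266 = 7p, so p* = 38.
q* = 415 − 4(38) = 263.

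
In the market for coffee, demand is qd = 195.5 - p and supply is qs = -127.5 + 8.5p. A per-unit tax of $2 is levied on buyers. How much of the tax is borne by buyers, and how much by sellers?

Pre-tax equilibrium: p* = 34, q* = 161.5.
Tax on buyers shifts demand to qd = 195.5 − 1(p + 2) = 193.5 - p.
193.5 - p = -127.5 + 8.5p gives seller price ps = 642/19; buyers pay pb = 642/19 + 2 = 680/19.
New quantity: q = 195.5 − 1(680/19) = 6069/38.
Buyer burden = 680/19 − 34 = 34/19; seller burden = 34 − 642/19 = 4/19.

Buyers bear 34/19, sellers bear 4/19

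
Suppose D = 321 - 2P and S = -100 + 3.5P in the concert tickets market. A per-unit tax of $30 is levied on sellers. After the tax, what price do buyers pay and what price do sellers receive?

Buyers pay 1052/11, sellers receive 722/11

Pre-tax equilibrium: P* = 842/11, Q* = 1847/11.
Tax on sellers shifts supply to S = -100 + 3.5(P − 30) = -205 + 3.5P.
321 - 2P = -205 + 3.5P gives buyer price Pb = 1052/11; sellers receive Ps = 1052/11 − 30 = 722/11.
New quantity: Q = 321 − 2(1052/11) = 1427/11.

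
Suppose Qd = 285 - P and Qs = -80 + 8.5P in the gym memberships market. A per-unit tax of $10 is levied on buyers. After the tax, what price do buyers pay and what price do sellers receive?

Buyers pay 900/19, sellers receive 710/19

Pre-tax equilibrium: P* = 730/19, Q* = 4685/19.
Tax on buyers shifts demand to Qd = 285 − 1(P + 10) = 275 - P.
275 - P = -80 + 8.5P gives seller price Ps = 710/19; buyers pay Pb = 710/19 + 10 = 900/19.
New quantity: Q = 285 − 1(900/19) = 4515/19.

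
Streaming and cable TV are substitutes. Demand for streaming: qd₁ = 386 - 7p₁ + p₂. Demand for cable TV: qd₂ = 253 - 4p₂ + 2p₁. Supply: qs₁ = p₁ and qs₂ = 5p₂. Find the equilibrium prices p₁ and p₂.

p₁ = 3727/70, p₂ = 1398/35

Market 1: 386 - 7p₁ + p₂ = p₁ → 8p₁ - p₂ = 386.
Market 2: 9p₂ - 2p₁ = 253.
Eliminating p₂: 9×(1) + 1×(2) gives 70p₁ = 3727, so p₁ = 3727/70.
Back-substitute into (2): p₂ = (253 + 2×3727/70) / 9 = 1398/35.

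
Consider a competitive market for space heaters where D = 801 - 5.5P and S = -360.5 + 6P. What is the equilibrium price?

P* = 101

Set D = S: 801 - 5.5P = -360.5 + 6P.
1161.5 = 11.5P, so P* = 101.
Q* = 801 − 5.5(101) = 245.5.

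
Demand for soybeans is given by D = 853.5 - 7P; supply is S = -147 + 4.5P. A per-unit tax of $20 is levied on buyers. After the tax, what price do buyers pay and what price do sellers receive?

Pre-tax equilibrium: P* = 87, Q* = 244.5.
Tax on buyers shifts demand to D = 853.5 − 7(P + 20) = 713.5 - 7P.
713.5 - 7P = -147 + 4.5P gives seller price Ps = 1721/23; buyers pay Pb = 1721/23 + 20 = 2181/23.
New quantity: Q = 853.5 − 7(2181/23) = 8727/46.

Buyers pay 2181/23, sellers receive 1721/23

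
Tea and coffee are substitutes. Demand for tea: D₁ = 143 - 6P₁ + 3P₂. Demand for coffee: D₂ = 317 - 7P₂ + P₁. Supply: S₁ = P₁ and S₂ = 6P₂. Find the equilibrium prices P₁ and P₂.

Market 1: 143 - 6P₁ + 3P₂ = P₁ → 7P₁ - 3P₂ = 143.
Market 2: 13P₂ - P₁ = 317.
Eliminating P₂: 13×(1) + 3×(2) gives 88P₁ = 2810, so P₁ = 1405/44.
Back-substitute into (2): P₂ = (317 + 1×1405/44) / 13 = 1181/44.

P₁ = 1405/44, P₂ = 1181/44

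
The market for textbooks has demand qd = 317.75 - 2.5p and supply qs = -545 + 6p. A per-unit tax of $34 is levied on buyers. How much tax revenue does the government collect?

Pre-tax equilibrium: p* = 101.5, q* = 64.
Tax on buyers shifts demand to qd = 317.75 − 2.5(p + 34) = 232.75 - 2.5p.
232.75 - 2.5p = -545 + 6p gives seller price ps = 91.5; buyers pay pb = 91.5 + 34 = 125.5.
New quantity: q = 317.75 − 2.5(125.5) = 4.
Revenue = 34 × 4 = 136.

Tax revenue = 136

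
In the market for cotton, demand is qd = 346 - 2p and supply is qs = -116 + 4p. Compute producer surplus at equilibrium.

Equilibrium: 346 - 2p = -116 + 4p gives p* = 77, q* = 192.
Supply starts at p = 29 (where qs = 0).
PS = ½(77 − 29)(192) = 4608.

Producer surplus = 4608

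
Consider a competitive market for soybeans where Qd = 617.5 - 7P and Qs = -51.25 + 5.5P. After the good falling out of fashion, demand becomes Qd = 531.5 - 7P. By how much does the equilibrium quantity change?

Original equilibrium: P* = 53.5, Q* = 243.
New equilibrium: 531.5 - 7P = -51.25 + 5.5P, so 582.75 = 12.5P and P' = 46.62; Q' = 531.5 − 7(46.62) = 205.16.
Change in quantity: 205.16 − 243 = -37.84.

ΔQ = -37.84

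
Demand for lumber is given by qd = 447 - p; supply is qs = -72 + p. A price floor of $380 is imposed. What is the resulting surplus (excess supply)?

Surplus = 241

Equilibrium price would be p* = 259.5, so the floor at 380 binds.
At p = 380: qd = 67, qs = 308.
Surplus = 308 − 67 = 241.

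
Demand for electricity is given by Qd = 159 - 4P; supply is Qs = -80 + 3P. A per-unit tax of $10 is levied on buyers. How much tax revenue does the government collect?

Pre-tax equilibrium: P* = 239/7, Q* = 157/7.
Tax on buyers shifts demand to Qd = 159 − 4(P + 10) = 119 - 4P.
119 - 4P = -80 + 3P gives seller price Ps = 199/7; buyers pay Pb = 199/7 + 10 = 269/7.
New quantity: Q = 159 − 4(269/7) = 37/7.
Revenue = 10 × 37/7 = 370/7.

Tax revenue = 370/7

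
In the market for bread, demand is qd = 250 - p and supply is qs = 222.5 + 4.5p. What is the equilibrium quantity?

q* = 245

Set qd = qs: 250 - p = 222.5 + 4.5p.
27.5 = 5.5p, so p* = 5.
q* = 250 − 1(5) = 245.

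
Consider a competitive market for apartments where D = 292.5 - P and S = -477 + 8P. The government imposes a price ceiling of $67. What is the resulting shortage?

Shortage = 166.5

Equilibrium price would be P* = 85.5, so the ceiling at 67 binds.
At P = 67: D = 292.5 − 1(67) = 225.5, S = -477 + 8(67) = 59.
Shortage = 225.5 − 59 = 166.5.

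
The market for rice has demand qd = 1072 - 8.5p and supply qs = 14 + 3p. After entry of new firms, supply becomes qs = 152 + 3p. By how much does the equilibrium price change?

Δp = -12

Original equilibrium: p* = 92, q* = 290.
New equilibrium: 1072 - 8.5p = 152 + 3p, so 920 = 11.5p and p' = 80; q' = 1072 − 8.5(80) = 392.
Change in price: 80 − 92 = -12.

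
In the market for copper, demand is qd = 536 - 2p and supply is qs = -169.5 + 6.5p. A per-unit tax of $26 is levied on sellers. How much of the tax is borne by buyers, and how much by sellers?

Pre-tax equilibrium: p* = 83, q* = 370.
Tax on sellers shifts supply to qs = -169.5 + 6.5(p − 26) = -338.5 + 6.5p.
536 - 2p = -338.5 + 6.5p gives buyer price pb = 1749/17; sellers receive ps = 1749/17 − 26 = 1307/17.
New quantity: q = 536 − 2(1749/17) = 5614/17.
Buyer burden = 1749/17 − 83 = 338/17; seller burden = 83 − 1307/17 = 104/17.

Buyers bear 338/17, sellers bear 104/17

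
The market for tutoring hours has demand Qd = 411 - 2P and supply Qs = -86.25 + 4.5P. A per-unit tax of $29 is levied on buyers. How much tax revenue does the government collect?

Tax revenue = 82128/13

Pre-tax equilibrium: P* = 76.5, Q* = 258.
Tax on buyers shifts demand to Qd = 411 − 2(P + 29) = 353 - 2P.
353 - 2P = -86.25 + 4.5P gives seller price Ps = 1757/26; buyers pay Pb = 1757/26 + 29 = 2511/26.
New quantity: Q = 411 − 2(2511/26) = 2832/13.
Revenue = 29 × 2832/13 = 82128/13.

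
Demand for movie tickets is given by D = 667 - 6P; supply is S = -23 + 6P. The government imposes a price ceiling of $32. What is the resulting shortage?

Shortage = 306

Equilibrium price would be P* = 57.5, so the ceiling at 32 binds.
At P = 32: D = 667 − 6(32) = 475, S = -23 + 6(32) = 169.
Shortage = 475 − 169 = 306.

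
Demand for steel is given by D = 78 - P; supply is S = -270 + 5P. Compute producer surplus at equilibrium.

Producer surplus = 40

Equilibrium: 78 - P = -270 + 5P gives P* = 58, Q* = 20.
Supply starts at P = 54 (where S = 0).
PS = ½(58 − 54)(20) = 40.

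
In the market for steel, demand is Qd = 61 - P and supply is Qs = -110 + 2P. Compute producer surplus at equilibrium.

Equilibrium: 61 - P = -110 + 2P gives P* = 57, Q* = 4.
Supply starts at P = 55 (where Qs = 0).
PS = ½(57 − 55)(4) = 4.

Producer surplus = 4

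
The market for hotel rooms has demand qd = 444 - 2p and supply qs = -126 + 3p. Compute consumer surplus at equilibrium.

Equilibrium: 444 - 2p = -126 + 3p gives p* = 114, q* = 216.
Demand choke price (qd = 0): p = 222.
CS = ½(222 − 114)(216) = 11664.

Consumer surplus = 11664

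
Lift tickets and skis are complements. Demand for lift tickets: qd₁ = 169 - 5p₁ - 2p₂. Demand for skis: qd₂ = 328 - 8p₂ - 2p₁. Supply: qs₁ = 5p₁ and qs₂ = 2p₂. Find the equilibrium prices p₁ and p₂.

Market 1: 169 - 5p₁ - 2p₂ = 5p₁ → 10p₁ + 2p₂ = 169.
Market 2: 10p₂ + 2p₁ = 328.
Eliminating p₂: 10×(1) − 2×(2) gives 96p₁ = 1034, so p₁ = 517/48.
Back-substitute into (2): p₂ = (328 − 2×517/48) / 10 = 1471/48.

p₁ = 517/48, p₂ = 1471/48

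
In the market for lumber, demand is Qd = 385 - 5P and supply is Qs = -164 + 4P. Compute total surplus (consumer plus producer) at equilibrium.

Total surplus = 1440

Equilibrium: 385 - 5P = -164 + 4P gives P* = 61, Q* = 80.
Demand choke price: P = 77; supply starts at P = 41.
CS = ½(77 − 61)(80) = 640; PS = ½(61 − 41)(80) = 800.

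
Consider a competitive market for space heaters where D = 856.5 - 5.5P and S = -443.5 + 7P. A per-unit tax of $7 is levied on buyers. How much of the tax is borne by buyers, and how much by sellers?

Buyers bear $3.92, sellers bear $3.08

Pre-tax equilibrium: P* = 104, Q* = 284.5.
Tax on buyers shifts demand to D = 856.5 − 5.5(P + 7) = 818 - 5.5P.
818 - 5.5P = -443.5 + 7P gives seller price Ps = 100.92; buyers pay Pb = 100.92 + 7 = 107.92.
New quantity: Q = 856.5 − 5.5(107.92) = 262.94.
Buyer burden = 107.92 − 104 = 3.92; seller burden = 104 − 100.92 = 3.08.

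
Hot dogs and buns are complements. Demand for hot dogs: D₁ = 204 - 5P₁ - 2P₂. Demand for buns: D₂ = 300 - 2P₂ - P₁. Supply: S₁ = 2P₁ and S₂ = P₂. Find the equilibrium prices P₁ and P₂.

P₁ = 12/19, P₂ = 1896/19

Market 1: 204 - 5P₁ - 2P₂ = 2P₁ → 7P₁ + 2P₂ = 204.
Market 2: 3P₂ + P₁ = 300.
Eliminating P₂: 3×(1) − 2×(2) gives 19P₁ = 12, so P₁ = 12/19.
Back-substitute into (2): P₂ = (300 − 1×12/19) / 3 = 1896/19.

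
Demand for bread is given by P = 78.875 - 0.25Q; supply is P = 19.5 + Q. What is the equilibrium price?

Set the two price expressions equal: 78.875 - 0.25Q = 19.5 + Q.
59.375 = 1.25Q, so Q* = 47.5.
P* = 78.875 − (0.25)(47.5) = 67.

P* = 67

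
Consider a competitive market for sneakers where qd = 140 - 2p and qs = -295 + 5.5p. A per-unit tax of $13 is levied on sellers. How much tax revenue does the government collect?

Tax revenue = 962/15

Pre-tax equilibrium: p* = 58, q* = 24.
Tax on sellers shifts supply to qs = -295 + 5.5(p − 13) = -366.5 + 5.5p.
140 - 2p = -366.5 + 5.5p gives buyer price pb = 1013/15; sellers receive ps = 1013/15 − 13 = 818/15.
New quantity: q = 140 − 2(1013/15) = 74/15.
Revenue = 13 × 74/15 = 962/15.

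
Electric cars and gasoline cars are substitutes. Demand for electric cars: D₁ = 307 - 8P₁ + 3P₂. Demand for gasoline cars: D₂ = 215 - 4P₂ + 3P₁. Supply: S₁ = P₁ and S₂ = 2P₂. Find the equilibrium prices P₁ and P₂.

Market 1: 307 - 8P₁ + 3P₂ = P₁ → 9P₁ - 3P₂ = 307.
Market 2: 6P₂ - 3P₁ = 215.
Eliminating P₂: 6×(1) + 3×(2) gives 45P₁ = 2487, so P₁ = 829/15.
Back-substitute into (2): P₂ = (215 + 3×829/15) / 6 = 952/15.

P₁ = 829/15, P₂ = 952/15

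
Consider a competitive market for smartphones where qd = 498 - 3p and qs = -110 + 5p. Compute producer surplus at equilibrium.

Producer surplus = 7290

Equilibrium: 498 - 3p = -110 + 5p gives p* = 76, q* = 270.
Supply starts at p = 22 (where qs = 0).
PS = ½(76 − 22)(270) = 7290.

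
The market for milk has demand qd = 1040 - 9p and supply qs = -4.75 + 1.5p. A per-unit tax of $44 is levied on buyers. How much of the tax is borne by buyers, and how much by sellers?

Pre-tax equilibrium: p* = 99.5, q* = 144.5.
Tax on buyers shifts demand to qd = 1040 − 9(p + 44) = 644 - 9p.
644 - 9p = -4.75 + 1.5p gives seller price ps = 865/14; buyers pay pb = 865/14 + 44 = 1481/14.
New quantity: q = 1040 − 9(1481/14) = 1231/14.
Buyer burden = 1481/14 − 99.5 = 44/7; seller burden = 99.5 − 865/14 = 264/7.

Buyers bear 44/7, sellers bear 264/7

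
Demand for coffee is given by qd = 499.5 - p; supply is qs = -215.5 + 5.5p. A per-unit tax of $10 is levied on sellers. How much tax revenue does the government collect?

Pre-tax equilibrium: p* = 110, q* = 389.5.
Tax on sellers shifts supply to qs = -215.5 + 5.5(p − 10) = -270.5 + 5.5p.
499.5 - p = -270.5 + 5.5p gives buyer price pb = 1540/13; sellers receive ps = 1540/13 − 10 = 1410/13.
New quantity: q = 499.5 − 1(1540/13) = 9907/26.
Revenue = 10 × 9907/26 = 49535/13.

Tax revenue = 49535/13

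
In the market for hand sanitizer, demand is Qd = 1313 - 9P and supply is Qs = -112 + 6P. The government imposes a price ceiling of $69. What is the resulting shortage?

Equilibrium price would be P* = 95, so the ceiling at 69 binds.
At P = 69: Qd = 1313 − 9(69) = 692, Qs = -112 + 6(69) = 302.
Shortage = 692 − 302 = 390.

Shortage = 390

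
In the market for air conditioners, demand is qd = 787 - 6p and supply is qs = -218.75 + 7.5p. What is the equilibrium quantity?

q* = 340

Set qd = qs: 787 - 6p = -218.75 + 7.5p.
1005.75 = 13.5p, so p* = 74.5.
q* = 787 − 6(74.5) = 340.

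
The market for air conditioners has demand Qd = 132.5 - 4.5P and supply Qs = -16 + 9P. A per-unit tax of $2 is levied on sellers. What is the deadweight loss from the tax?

Deadweight loss = 6

Pre-tax equilibrium: P* = 11, Q* = 83.
Tax on sellers shifts supply to Qs = -16 + 9(P − 2) = -34 + 9P.
132.5 - 4.5P = -34 + 9P gives buyer price Pb = 37/3; sellers receive Ps = 37/3 − 2 = 31/3.
New quantity: Q = 132.5 − 4.5(37/3) = 77.
DWL = ½ × 2 × (83 − 77) = 6.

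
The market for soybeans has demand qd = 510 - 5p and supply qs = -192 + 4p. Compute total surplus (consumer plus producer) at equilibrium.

Total surplus = 3240

Equilibrium: 510 - 5p = -192 + 4p gives p* = 78, q* = 120.
Demand choke price: p = 102; supply starts at p = 48.
CS = ½(102 − 78)(120) = 1440; PS = ½(78 − 48)(120) = 1800.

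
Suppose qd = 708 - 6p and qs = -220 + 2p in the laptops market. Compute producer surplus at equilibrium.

Producer surplus = 36

Equilibrium: 708 - 6p = -220 + 2p gives p* = 116, q* = 12.
Supply starts at p = 110 (where qs = 0).
PS = ½(116 − 110)(12) = 36.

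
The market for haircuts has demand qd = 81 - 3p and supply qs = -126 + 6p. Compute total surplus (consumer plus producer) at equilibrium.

Equilibrium: 81 - 3p = -126 + 6p gives p* = 23, q* = 12.
Demand choke price: p = 27; supply starts at p = 21.
CS = ½(27 − 23)(12) = 24; PS = ½(23 − 21)(12) = 12.

Total surplus = 36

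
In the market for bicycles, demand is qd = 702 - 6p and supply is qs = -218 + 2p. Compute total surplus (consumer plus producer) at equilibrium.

Total surplus = 48

Equilibrium: 702 - 6p = -218 + 2p gives p* = 115, q* = 12.
Demand choke price: p = 117; supply starts at p = 109.
CS = ½(117 − 115)(12) = 12; PS = ½(115 − 109)(12) = 36.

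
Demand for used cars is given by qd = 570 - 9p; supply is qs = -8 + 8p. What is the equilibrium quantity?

Set qd = qs: 570 - 9p = -8 + 8p.
578 = 17p, so p* = 34.
q* = 570 − 9(34) = 264.

q* = 264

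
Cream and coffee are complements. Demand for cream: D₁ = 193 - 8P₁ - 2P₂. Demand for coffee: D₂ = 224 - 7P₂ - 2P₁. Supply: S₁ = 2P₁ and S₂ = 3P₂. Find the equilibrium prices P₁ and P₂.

P₁ = 15.4375, P₂ = 19.3125

Market 1: 193 - 8P₁ - 2P₂ = 2P₁ → 10P₁ + 2P₂ = 193.
Market 2: 10P₂ + 2P₁ = 224.
Eliminating P₂: 10×(1) − 2×(2) gives 96P₁ = 1482, so P₁ = 15.4375.
Back-substitute into (2): P₂ = (224 − 2×15.4375) / 10 = 19.3125.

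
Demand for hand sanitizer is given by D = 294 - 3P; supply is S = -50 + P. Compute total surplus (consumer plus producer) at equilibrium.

Total surplus = 864

Equilibrium: 294 - 3P = -50 + P gives P* = 86, Q* = 36.
Demand choke price: P = 98; supply starts at P = 50.
CS = ½(98 − 86)(36) = 216; PS = ½(86 − 50)(36) = 648.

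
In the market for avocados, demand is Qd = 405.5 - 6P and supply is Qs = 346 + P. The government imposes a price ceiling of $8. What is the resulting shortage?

Shortage = 3.5

Equilibrium price would be P* = 8.5, so the ceiling at 8 binds.
At P = 8: Qd = 405.5 − 6(8) = 357.5, Qs = 346 + 1(8) = 354.
Shortage = 357.5 − 354 = 3.5.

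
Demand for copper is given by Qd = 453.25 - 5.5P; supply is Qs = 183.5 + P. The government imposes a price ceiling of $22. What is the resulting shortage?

Shortage = 126.75

Equilibrium price would be P* = 41.5, so the ceiling at 22 binds.
At P = 22: Qd = 453.25 − 5.5(22) = 332.25, Qs = 183.5 + 1(22) = 205.5.
Shortage = 332.25 − 205.5 = 126.75.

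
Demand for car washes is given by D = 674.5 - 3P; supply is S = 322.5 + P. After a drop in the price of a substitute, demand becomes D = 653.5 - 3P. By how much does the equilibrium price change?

ΔP = -5.25

Original equilibrium: P* = 88, Q* = 410.5.
New equilibrium: 653.5 - 3P = 322.5 + P, so 331 = 4P and P' = 82.75; Q' = 653.5 − 3(82.75) = 405.25.
Change in price: 82.75 − 88 = -5.25.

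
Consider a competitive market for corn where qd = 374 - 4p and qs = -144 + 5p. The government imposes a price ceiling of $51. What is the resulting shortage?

Equilibrium price would be p* = 518/9, so the ceiling at 51 binds.
At p = 51: qd = 374 − 4(51) = 170, qs = -144 + 5(51) = 111.
Shortage = 170 − 111 = 59.

Shortage = 59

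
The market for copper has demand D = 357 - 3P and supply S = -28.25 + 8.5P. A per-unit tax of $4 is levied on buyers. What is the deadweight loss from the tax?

Deadweight loss = 408/23

Pre-tax equilibrium: P* = 33.5, Q* = 256.5.
Tax on buyers shifts demand to D = 357 − 3(P + 4) = 345 - 3P.
345 - 3P = -28.25 + 8.5P gives seller price Ps = 1493/46; buyers pay Pb = 1493/46 + 4 = 1677/46.
New quantity: Q = 357 − 3(1677/46) = 11391/46.
DWL = ½ × 4 × (256.5 − 11391/46) = 408/23.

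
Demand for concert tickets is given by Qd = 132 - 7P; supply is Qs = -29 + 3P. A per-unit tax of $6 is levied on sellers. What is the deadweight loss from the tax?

Pre-tax equilibrium: P* = 16.1, Q* = 19.3.
Tax on sellers shifts supply to Qs = -29 + 3(P − 6) = -47 + 3P.
132 - 7P = -47 + 3P gives buyer price Pb = 17.9; sellers receive Ps = 17.9 − 6 = 11.9.
New quantity: Q = 132 − 7(17.9) = 6.7.
DWL = ½ × 6 × (19.3 − 6.7) = 37.8.

Deadweight loss = 37.8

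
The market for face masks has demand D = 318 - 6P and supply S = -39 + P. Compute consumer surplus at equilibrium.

Equilibrium: 318 - 6P = -39 + P gives P* = 51, Q* = 12.
Demand choke price (D = 0): P = 53.
CS = ½(53 − 51)(12) = 12.

Consumer surplus = 12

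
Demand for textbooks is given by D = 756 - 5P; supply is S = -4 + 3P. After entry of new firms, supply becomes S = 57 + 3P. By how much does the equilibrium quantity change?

Original equilibrium: P* = 95, Q* = 281.
New equilibrium: 756 - 5P = 57 + 3P, so 699 = 8P and P' = 87.375; Q' = 756 − 5(87.375) = 319.125.
Change in quantity: 319.125 − 281 = 38.125.

ΔQ = 38.125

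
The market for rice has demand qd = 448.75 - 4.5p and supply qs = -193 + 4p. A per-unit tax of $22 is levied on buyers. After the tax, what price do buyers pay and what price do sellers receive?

Buyers pay 2919/34, sellers receive 2171/34

Pre-tax equilibrium: p* = 75.5, q* = 109.
Tax on buyers shifts demand to qd = 448.75 − 4.5(p + 22) = 349.75 - 4.5p.
349.75 - 4.5p = -193 + 4p gives seller price ps = 2171/34; buyers pay pb = 2171/34 + 22 = 2919/34.
New quantity: q = 448.75 − 4.5(2919/34) = 1061/17.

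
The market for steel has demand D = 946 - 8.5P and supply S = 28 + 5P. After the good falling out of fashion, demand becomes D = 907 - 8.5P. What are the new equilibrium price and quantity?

Original equilibrium: P* = 68, Q* = 368.
New equilibrium: 907 - 8.5P = 28 + 5P, so 879 = 13.5P and P' = 586/9; Q' = 907 − 8.5(586/9) = 3182/9.

P' = 586/9, Q' = 3182/9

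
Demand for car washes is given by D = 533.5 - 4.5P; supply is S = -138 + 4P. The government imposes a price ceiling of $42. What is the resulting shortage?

Equilibrium price would be P* = 79, so the ceiling at 42 binds.
At P = 42: D = 533.5 − 4.5(42) = 344.5, S = -138 + 4(42) = 30.
Shortage = 344.5 − 30 = 314.5.

Shortage = 314.5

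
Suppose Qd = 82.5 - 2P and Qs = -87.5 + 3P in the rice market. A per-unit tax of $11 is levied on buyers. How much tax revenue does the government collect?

Tax revenue = 14.3

Pre-tax equilibrium: P* = 34, Q* = 14.5.
Tax on buyers shifts demand to Qd = 82.5 − 2(P + 11) = 60.5 - 2P.
60.5 - 2P = -87.5 + 3P gives seller price Ps = 29.6; buyers pay Pb = 29.6 + 11 = 40.6.
New quantity: Q = 82.5 − 2(40.6) = 1.3.
Revenue = 11 × 1.3 = 14.3.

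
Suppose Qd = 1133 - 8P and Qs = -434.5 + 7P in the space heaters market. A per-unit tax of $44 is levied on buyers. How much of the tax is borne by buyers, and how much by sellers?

Pre-tax equilibrium: P* = 104.5, Q* = 297.
Tax on buyers shifts demand to Qd = 1133 − 8(P + 44) = 781 - 8P.
781 - 8P = -434.5 + 7P gives seller price Ps = 2431/30; buyers pay Pb = 2431/30 + 44 = 3751/30.
New quantity: Q = 1133 − 8(3751/30) = 1991/15.
Buyer burden = 3751/30 − 104.5 = 308/15; seller burden = 104.5 − 2431/30 = 352/15.

Buyers bear 308/15, sellers bear 352/15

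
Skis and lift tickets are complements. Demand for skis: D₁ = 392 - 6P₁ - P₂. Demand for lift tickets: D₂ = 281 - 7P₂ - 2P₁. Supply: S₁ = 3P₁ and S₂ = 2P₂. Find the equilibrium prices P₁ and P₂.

Market 1: 392 - 6P₁ - P₂ = 3P₁ → 9P₁ + P₂ = 392.
Market 2: 9P₂ + 2P₁ = 281.
Eliminating P₂: 9×(1) − 1×(2) gives 79P₁ = 3247, so P₁ = 3247/79.
Back-substitute into (2): P₂ = (281 − 2×3247/79) / 9 = 1745/79.

P₁ = 3247/79, P₂ = 1745/79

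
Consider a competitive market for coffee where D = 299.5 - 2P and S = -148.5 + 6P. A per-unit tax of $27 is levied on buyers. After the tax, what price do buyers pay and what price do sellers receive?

Pre-tax equilibrium: P* = 56, Q* = 187.5.
Tax on buyers shifts demand to D = 299.5 − 2(P + 27) = 245.5 - 2P.
245.5 - 2P = -148.5 + 6P gives seller price Ps = 49.25; buyers pay Pb = 49.25 + 27 = 76.25.
New quantity: Q = 299.5 − 2(76.25) = 147.

Buyers pay $76.25, sellers receive $49.25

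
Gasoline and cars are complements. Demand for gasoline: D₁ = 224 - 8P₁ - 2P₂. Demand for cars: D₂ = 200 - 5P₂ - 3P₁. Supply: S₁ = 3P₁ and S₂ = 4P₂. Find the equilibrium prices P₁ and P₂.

Market 1: 224 - 8P₁ - 2P₂ = 3P₁ → 11P₁ + 2P₂ = 224.
Market 2: 9P₂ + 3P₁ = 200.
Eliminating P₂: 9×(1) − 2×(2) gives 93P₁ = 1616, so P₁ = 1616/93.
Back-substitute into (2): P₂ = (200 − 3×1616/93) / 9 = 1528/93.

P₁ = 1616/93, P₂ = 1528/93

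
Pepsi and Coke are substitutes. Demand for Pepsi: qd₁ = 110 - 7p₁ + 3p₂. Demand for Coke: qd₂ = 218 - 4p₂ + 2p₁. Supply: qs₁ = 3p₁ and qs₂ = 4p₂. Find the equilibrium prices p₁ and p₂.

Market 1: 110 - 7p₁ + 3p₂ = 3p₁ → 10p₁ - 3p₂ = 110.
Market 2: 8p₂ - 2p₁ = 218.
Eliminating p₂: 8×(1) + 3×(2) gives 74p₁ = 1534, so p₁ = 767/37.
Back-substitute into (2): p₂ = (218 + 2×767/37) / 8 = 1200/37.

p₁ = 767/37, p₂ = 1200/37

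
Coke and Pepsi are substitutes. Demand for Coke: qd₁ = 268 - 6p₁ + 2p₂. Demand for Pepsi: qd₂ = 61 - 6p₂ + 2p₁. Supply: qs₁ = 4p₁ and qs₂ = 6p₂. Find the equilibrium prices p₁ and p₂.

Market 1: 268 - 6p₁ + 2p₂ = 4p₁ → 10p₁ - 2p₂ = 268.
Market 2: 12p₂ - 2p₁ = 61.
Eliminating p₂: 12×(1) + 2×(2) gives 116p₁ = 3338, so p₁ = 1669/58.
Back-substitute into (2): p₂ = (61 + 2×1669/58) / 12 = 573/58.

p₁ = 1669/58, p₂ = 573/58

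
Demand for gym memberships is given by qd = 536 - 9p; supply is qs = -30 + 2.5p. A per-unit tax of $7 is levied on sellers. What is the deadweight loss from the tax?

Pre-tax equilibrium: p* = 1132/23, q* = 2140/23.
Tax on sellers shifts supply to qs = -30 + 2.5(p − 7) = -47.5 + 2.5p.
536 - 9p = -47.5 + 2.5p gives buyer price pb = 1167/23; sellers receive ps = 1167/23 − 7 = 1006/23.
New quantity: q = 536 − 9(1167/23) = 1825/23.
DWL = ½ × 7 × (2140/23 − 1825/23) = 2205/46.

Deadweight loss = 2205/46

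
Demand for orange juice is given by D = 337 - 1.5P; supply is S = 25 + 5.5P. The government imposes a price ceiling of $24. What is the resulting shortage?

Equilibrium price would be P* = 312/7, so the ceiling at 24 binds.
At P = 24: D = 337 − 1.5(24) = 301, S = 25 + 5.5(24) = 157.
Shortage = 301 − 157 = 144.

Shortage = 144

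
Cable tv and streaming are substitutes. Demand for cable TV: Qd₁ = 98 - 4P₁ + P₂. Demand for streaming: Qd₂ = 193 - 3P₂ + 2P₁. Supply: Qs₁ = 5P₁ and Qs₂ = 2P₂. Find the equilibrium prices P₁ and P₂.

P₁ = 683/43, P₂ = 1933/43

Market 1: 98 - 4P₁ + P₂ = 5P₁ → 9P₁ - P₂ = 98.
Market 2: 5P₂ - 2P₁ = 193.
Eliminating P₂: 5×(1) + 1×(2) gives 43P₁ = 683, so P₁ = 683/43.
Back-substitute into (2): P₂ = (193 + 2×683/43) / 5 = 1933/43.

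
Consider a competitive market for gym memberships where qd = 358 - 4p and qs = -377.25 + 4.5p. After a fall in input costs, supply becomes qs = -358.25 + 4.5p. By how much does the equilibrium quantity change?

Original equilibrium: p* = 86.5, q* = 12.
New equilibrium: 358 - 4p = -358.25 + 4.5p, so 716.25 = 8.5p and p' = 2865/34; q' = 358 − 4(2865/34) = 356/17.
Change in quantity: 356/17 − 12 = 152/17.

Δq = 152/17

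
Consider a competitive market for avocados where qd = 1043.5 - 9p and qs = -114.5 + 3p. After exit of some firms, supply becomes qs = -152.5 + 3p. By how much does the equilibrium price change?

Δp = 19/6

Original equilibrium: p* = 96.5, q* = 175.
New equilibrium: 1043.5 - 9p = -152.5 + 3p, so 1196 = 12p and p' = 299/3; q' = 1043.5 − 9(299/3) = 146.5.
Change in price: 299/3 − 96.5 = 19/6.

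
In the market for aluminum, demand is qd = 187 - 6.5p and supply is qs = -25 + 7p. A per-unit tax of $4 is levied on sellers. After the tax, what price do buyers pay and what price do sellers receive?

Pre-tax equilibrium: p* = 424/27, q* = 2293/27.
Tax on sellers shifts supply to qs = -25 + 7(p − 4) = -53 + 7p.
187 - 6.5p = -53 + 7p gives buyer price pb = 160/9; sellers receive ps = 160/9 − 4 = 124/9.
New quantity: q = 187 − 6.5(160/9) = 643/9.

Buyers pay 160/9, sellers receive 124/9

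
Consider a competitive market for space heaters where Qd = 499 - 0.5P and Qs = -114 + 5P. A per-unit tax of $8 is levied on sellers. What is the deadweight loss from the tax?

Pre-tax equilibrium: P* = 1226/11, Q* = 4876/11.
Tax on sellers shifts supply to Qs = -114 + 5(P − 8) = -154 + 5P.
499 - 0.5P = -154 + 5P gives buyer price Pb = 1306/11; sellers receive Ps = 1306/11 − 8 = 1218/11.
New quantity: Q = 499 − 0.5(1306/11) = 4836/11.
DWL = ½ × 8 × (4876/11 − 4836/11) = 160/11.

Deadweight loss = 160/11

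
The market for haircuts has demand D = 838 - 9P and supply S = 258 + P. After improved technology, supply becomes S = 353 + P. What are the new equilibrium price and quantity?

Original equilibrium: P* = 58, Q* = 316.
New equilibrium: 838 - 9P = 353 + P, so 485 = 10P and P' = 48.5; Q' = 838 − 9(48.5) = 401.5.

P' = 48.5, Q' = 401.5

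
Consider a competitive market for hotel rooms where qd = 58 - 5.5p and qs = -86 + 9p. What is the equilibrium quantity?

Set qd = qs: 58 - 5.5p = -86 + 9p.
144 = 14.5p, so p* = 288/29.
q* = 58 − 5.5(288/29) = 98/29.

q* = 98/29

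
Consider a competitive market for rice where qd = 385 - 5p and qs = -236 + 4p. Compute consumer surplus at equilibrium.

Consumer surplus = 160

Equilibrium: 385 - 5p = -236 + 4p gives p* = 69, q* = 40.
Demand choke price (qd = 0): p = 77.
CS = ½(77 − 69)(40) = 160.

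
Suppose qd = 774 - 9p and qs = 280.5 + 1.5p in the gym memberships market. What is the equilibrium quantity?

q* = 351

Set qd = qs: 774 - 9p = 280.5 + 1.5p.
493.5 = 10.5p, so p* = 47.
q* = 774 − 9(47) = 351.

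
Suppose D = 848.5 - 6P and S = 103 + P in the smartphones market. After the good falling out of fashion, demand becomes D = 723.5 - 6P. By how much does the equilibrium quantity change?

ΔQ = -125/7

Original equilibrium: P* = 106.5, Q* = 209.5.
New equilibrium: 723.5 - 6P = 103 + P, so 620.5 = 7P and P' = 1241/14; Q' = 723.5 − 6(1241/14) = 2683/14.
Change in quantity: 2683/14 − 209.5 = -125/7.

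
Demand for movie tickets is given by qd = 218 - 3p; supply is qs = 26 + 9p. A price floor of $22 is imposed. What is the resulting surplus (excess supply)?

Equilibrium price would be p* = 16, so the floor at 22 binds.
At p = 22: qd = 152, qs = 224.
Surplus = 224 − 152 = 72.

Surplus = 72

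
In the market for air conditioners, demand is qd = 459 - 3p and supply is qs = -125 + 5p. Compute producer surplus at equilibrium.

Equilibrium: 459 - 3p = -125 + 5p gives p* = 73, q* = 240.
Supply starts at p = 25 (where qs = 0).
PS = ½(73 − 25)(240) = 5760.

Producer surplus = 5760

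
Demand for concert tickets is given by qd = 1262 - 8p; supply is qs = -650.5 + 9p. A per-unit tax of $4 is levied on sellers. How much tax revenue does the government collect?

Pre-tax equilibrium: p* = 112.5, q* = 362.
Tax on sellers shifts supply to qs = -650.5 + 9(p − 4) = -686.5 + 9p.
1262 - 8p = -686.5 + 9p gives buyer price pb = 3897/34; sellers receive ps = 3897/34 − 4 = 3761/34.
New quantity: q = 1262 − 8(3897/34) = 5866/17.
Revenue = 4 × 5866/17 = 23464/17.

Tax revenue = 23464/17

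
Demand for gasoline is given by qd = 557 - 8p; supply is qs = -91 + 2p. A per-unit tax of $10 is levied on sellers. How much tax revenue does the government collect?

Tax revenue = 226

Pre-tax equilibrium: p* = 64.8, q* = 38.6.
Tax on sellers shifts supply to qs = -91 + 2(p − 10) = -111 + 2p.
557 - 8p = -111 + 2p gives buyer price pb = 66.8; sellers receive ps = 66.8 − 10 = 56.8.
New quantity: q = 557 − 8(66.8) = 22.6.
Revenue = 10 × 22.6 = 226.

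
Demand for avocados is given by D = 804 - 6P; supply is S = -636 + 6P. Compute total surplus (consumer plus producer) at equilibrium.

Total surplus = 1176

Equilibrium: 804 - 6P = -636 + 6P gives P* = 120, Q* = 84.
Demand choke price: P = 134; supply starts at P = 106.
CS = ½(134 − 120)(84) = 588; PS = ½(120 − 106)(84) = 588.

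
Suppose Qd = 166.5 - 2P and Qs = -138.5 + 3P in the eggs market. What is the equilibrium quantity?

Q* = 44.5

Set Qd = Qs: 166.5 - 2P = -138.5 + 3P.
305 = 5P, so P* = 61.
Q* = 166.5 − 2(61) = 44.5.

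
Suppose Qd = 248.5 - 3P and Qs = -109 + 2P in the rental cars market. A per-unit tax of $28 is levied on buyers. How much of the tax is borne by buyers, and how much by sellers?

Pre-tax equilibrium: P* = 71.5, Q* = 34.
Tax on buyers shifts demand to Qd = 248.5 − 3(P + 28) = 164.5 - 3P.
164.5 - 3P = -109 + 2P gives seller price Ps = 54.7; buyers pay Pb = 54.7 + 28 = 82.7.
New quantity: Q = 248.5 − 3(82.7) = 0.4.
Buyer burden = 82.7 − 71.5 = 11.2; seller burden = 71.5 − 54.7 = 16.8.

Buyers bear $11.2, sellers bear $16.8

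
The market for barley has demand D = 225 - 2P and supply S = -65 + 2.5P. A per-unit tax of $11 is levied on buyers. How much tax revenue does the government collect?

Tax revenue = 8305/9

Pre-tax equilibrium: P* = 580/9, Q* = 865/9.
Tax on buyers shifts demand to D = 225 − 2(P + 11) = 203 - 2P.
203 - 2P = -65 + 2.5P gives seller price Ps = 536/9; buyers pay Pb = 536/9 + 11 = 635/9.
New quantity: Q = 225 − 2(635/9) = 755/9.
Revenue = 11 × 755/9 = 8305/9.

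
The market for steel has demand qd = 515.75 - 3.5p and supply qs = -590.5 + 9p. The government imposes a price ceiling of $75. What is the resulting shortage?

Shortage = 168.75

Equilibrium price would be p* = 88.5, so the ceiling at 75 binds.
At p = 75: qd = 515.75 − 3.5(75) = 253.25, qs = -590.5 + 9(75) = 84.5.
Shortage = 253.25 − 84.5 = 168.75.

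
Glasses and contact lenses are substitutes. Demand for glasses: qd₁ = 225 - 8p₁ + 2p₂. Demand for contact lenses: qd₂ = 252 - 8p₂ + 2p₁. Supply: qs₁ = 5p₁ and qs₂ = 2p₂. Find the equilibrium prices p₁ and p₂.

Market 1: 225 - 8p₁ + 2p₂ = 5p₁ → 13p₁ - 2p₂ = 225.
Market 2: 10p₂ - 2p₁ = 252.
Eliminating p₂: 10×(1) + 2×(2) gives 126p₁ = 2754, so p₁ = 153/7.
Back-substitute into (2): p₂ = (252 + 2×153/7) / 10 = 207/7.

p₁ = 153/7, p₂ = 207/7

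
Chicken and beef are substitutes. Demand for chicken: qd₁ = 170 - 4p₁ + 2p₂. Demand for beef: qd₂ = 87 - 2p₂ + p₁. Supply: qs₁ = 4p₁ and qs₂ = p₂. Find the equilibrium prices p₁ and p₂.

p₁ = 342/11, p₂ = 433/11

Market 1: 170 - 4p₁ + 2p₂ = 4p₁ → 8p₁ - 2p₂ = 170.
Market 2: 3p₂ - p₁ = 87.
Eliminating p₂: 3×(1) + 2×(2) gives 22p₁ = 684, so p₁ = 342/11.
Back-substitute into (2): p₂ = (87 + 1×342/11) / 3 = 433/11.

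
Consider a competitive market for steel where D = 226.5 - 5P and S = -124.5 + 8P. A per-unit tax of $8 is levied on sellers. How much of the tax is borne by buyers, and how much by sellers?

Buyers bear 64/13, sellers bear 40/13

Pre-tax equilibrium: P* = 27, Q* = 91.5.
Tax on sellers shifts supply to S = -124.5 + 8(P − 8) = -188.5 + 8P.
226.5 - 5P = -188.5 + 8P gives buyer price Pb = 415/13; sellers receive Ps = 415/13 − 8 = 311/13.
New quantity: Q = 226.5 − 5(415/13) = 1739/26.
Buyer burden = 415/13 − 27 = 64/13; seller burden = 27 − 311/13 = 40/13.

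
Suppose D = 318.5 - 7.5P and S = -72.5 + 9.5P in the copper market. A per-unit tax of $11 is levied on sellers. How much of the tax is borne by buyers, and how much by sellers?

Buyers bear 209/34, sellers bear 165/34

Pre-tax equilibrium: P* = 23, Q* = 146.
Tax on sellers shifts supply to S = -72.5 + 9.5(P − 11) = -177 + 9.5P.
318.5 - 7.5P = -177 + 9.5P gives buyer price Pb = 991/34; sellers receive Ps = 991/34 − 11 = 617/34.
New quantity: Q = 318.5 − 7.5(991/34) = 6793/68.
Buyer burden = 991/34 − 23 = 209/34; seller burden = 23 − 617/34 = 165/34.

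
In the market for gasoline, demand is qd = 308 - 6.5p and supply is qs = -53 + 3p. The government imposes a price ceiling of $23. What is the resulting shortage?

Shortage = 142.5

Equilibrium price would be p* = 38, so the ceiling at 23 binds.
At p = 23: qd = 308 − 6.5(23) = 158.5, qs = -53 + 3(23) = 16.
Shortage = 158.5 − 16 = 142.5.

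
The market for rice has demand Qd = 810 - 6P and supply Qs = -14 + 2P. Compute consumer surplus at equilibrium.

Consumer surplus = 3072

Equilibrium: 810 - 6P = -14 + 2P gives P* = 103, Q* = 192.
Demand choke price (Qd = 0): P = 135.
CS = ½(135 − 103)(192) = 3072.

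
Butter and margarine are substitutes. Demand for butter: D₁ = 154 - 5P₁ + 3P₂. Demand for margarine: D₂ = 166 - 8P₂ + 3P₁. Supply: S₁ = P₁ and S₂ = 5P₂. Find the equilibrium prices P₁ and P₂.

P₁ = 2500/69, P₂ = 486/23

Market 1: 154 - 5P₁ + 3P₂ = P₁ → 6P₁ - 3P₂ = 154.
Market 2: 13P₂ - 3P₁ = 166.
Eliminating P₂: 13×(1) + 3×(2) gives 69P₁ = 2500, so P₁ = 2500/69.
Back-substitute into (2): P₂ = (166 + 3×2500/69) / 13 = 486/23.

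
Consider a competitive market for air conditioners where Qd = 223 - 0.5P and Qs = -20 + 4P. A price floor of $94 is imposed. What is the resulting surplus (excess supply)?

Surplus = 180

Equilibrium price would be P* = 54, so the floor at 94 binds.
At P = 94: Qd = 176, Qs = 356.
Surplus = 356 − 176 = 180.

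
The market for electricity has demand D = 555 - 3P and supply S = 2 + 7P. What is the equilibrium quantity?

Q* = 389.1

Set D = S: 555 - 3P = 2 + 7P.
553 = 10P, so P* = 55.3.
Q* = 555 − 3(55.3) = 389.1.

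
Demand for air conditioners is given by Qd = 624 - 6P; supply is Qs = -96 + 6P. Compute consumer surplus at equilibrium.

Consumer surplus = 5808

Equilibrium: 624 - 6P = -96 + 6P gives P* = 60, Q* = 264.
Demand choke price (Qd = 0): P = 104.
CS = ½(104 − 60)(264) = 5808.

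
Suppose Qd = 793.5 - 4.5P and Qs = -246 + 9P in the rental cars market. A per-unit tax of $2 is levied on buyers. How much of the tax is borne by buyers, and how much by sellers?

Pre-tax equilibrium: P* = 77, Q* = 447.
Tax on buyers shifts demand to Qd = 793.5 − 4.5(P + 2) = 784.5 - 4.5P.
784.5 - 4.5P = -246 + 9P gives seller price Ps = 229/3; buyers pay Pb = 229/3 + 2 = 235/3.
New quantity: Q = 793.5 − 4.5(235/3) = 441.
Buyer burden = 235/3 − 77 = 4/3; seller burden = 77 − 229/3 = 2/3.

Buyers bear 4/3, sellers bear 2/3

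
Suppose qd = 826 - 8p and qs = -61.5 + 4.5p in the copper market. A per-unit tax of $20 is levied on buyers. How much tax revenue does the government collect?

Tax revenue = 4008

Pre-tax equilibrium: p* = 71, q* = 258.
Tax on buyers shifts demand to qd = 826 − 8(p + 20) = 666 - 8p.
666 - 8p = -61.5 + 4.5p gives seller price ps = 58.2; buyers pay pb = 58.2 + 20 = 78.2.
New quantity: q = 826 − 8(78.2) = 200.4.
Revenue = 20 × 200.4 = 4008.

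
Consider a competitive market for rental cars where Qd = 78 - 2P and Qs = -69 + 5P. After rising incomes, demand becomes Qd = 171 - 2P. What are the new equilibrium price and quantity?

Original equilibrium: P* = 21, Q* = 36.
New equilibrium: 171 - 2P = -69 + 5P, so 240 = 7P and P' = 240/7; Q' = 171 − 2(240/7) = 717/7.

P' = 240/7, Q' = 717/7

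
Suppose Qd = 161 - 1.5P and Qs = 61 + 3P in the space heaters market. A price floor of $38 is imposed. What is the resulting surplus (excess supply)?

Surplus = 71

Equilibrium price would be P* = 200/9, so the floor at 38 binds.
At P = 38: Qd = 104, Qs = 175.
Surplus = 175 − 104 = 71.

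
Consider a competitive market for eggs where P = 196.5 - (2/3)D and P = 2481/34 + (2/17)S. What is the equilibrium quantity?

Set the two price expressions equal: 196.5 - (2/3)Q = 2481/34 + (2/17)Q.
2100/17 = (40/51)Q, so Q* = 157.5.
P* = 196.5 − (2/3)(157.5) = 91.5.

Q* = 157.5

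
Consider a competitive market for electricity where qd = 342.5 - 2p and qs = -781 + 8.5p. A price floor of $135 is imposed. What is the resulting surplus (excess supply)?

Equilibrium price would be p* = 107, so the floor at 135 binds.
At p = 135: qd = 72.5, qs = 366.5.
Surplus = 366.5 − 72.5 = 294.

Surplus = 294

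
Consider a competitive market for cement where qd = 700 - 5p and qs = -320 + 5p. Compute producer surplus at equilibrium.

Producer surplus = 3610

Equilibrium: 700 - 5p = -320 + 5p gives p* = 102, q* = 190.
Supply starts at p = 64 (where qs = 0).
PS = ½(102 − 64)(190) = 3610.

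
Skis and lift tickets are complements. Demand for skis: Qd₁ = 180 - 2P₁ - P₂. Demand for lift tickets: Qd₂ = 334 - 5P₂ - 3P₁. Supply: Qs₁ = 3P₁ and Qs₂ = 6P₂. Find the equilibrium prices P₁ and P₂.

P₁ = 823/26, P₂ = 565/26

Market 1: 180 - 2P₁ - P₂ = 3P₁ → 5P₁ + P₂ = 180.
Market 2: 11P₂ + 3P₁ = 334.
Eliminating P₂: 11×(1) − 1×(2) gives 52P₁ = 1646, so P₁ = 823/26.
Back-substitute into (2): P₂ = (334 − 3×823/26) / 11 = 565/26.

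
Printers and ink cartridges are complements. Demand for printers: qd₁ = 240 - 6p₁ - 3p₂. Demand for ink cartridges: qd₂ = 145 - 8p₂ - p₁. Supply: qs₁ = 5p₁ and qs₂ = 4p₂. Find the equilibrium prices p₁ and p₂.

p₁ = 815/43, p₂ = 1355/129

Market 1: 240 - 6p₁ - 3p₂ = 5p₁ → 11p₁ + 3p₂ = 240.
Market 2: 12p₂ + p₁ = 145.
Eliminating p₂: 12×(1) − 3×(2) gives 129p₁ = 2445, so p₁ = 815/43.
Back-substitute into (2): p₂ = (145 − 1×815/43) / 12 = 1355/129.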